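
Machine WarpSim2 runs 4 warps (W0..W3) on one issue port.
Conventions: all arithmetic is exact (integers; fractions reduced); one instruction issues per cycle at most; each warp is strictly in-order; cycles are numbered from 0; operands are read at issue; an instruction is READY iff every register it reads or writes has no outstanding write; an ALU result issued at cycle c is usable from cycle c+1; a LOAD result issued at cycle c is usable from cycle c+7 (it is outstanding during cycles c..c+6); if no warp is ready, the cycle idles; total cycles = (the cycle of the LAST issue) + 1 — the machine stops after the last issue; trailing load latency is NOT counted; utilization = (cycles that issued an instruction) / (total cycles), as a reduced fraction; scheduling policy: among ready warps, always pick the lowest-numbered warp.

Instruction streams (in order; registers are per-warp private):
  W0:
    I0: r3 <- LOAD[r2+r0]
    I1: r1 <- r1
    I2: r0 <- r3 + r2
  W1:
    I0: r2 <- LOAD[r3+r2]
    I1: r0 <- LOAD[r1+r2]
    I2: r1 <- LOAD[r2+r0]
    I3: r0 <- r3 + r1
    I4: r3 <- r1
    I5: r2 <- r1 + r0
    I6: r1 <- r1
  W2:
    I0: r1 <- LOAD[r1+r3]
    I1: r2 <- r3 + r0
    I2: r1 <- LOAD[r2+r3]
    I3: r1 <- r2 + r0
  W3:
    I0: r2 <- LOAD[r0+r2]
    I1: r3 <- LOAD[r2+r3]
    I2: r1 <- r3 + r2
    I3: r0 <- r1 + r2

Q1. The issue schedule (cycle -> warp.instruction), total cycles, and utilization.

cycle 0: W0.I0
cycle 1: W0.I1
cycle 2: W1.I0
cycle 3: W2.I0
cycle 4: W2.I1
cycle 5: W3.I0
cycle 6: idle
cycle 7: W0.I2
cycle 8: idle
cycle 9: W1.I1
cycle 10: W2.I2
cycle 11: idle
cycle 12: W3.I1
cycle 13: idle
cycle 14: idle
cycle 15: idle
cycle 16: W1.I2
cycle 17: W2.I3
cycle 18: idle
cycle 19: W3.I2
cycle 20: W3.I3
cycle 21: idle
cycle 22: idle
cycle 23: W1.I3
cycle 24: W1.I4
cycle 25: W1.I5
cycle 26: W1.I6

Answer: 27 cycles, utilization 2/3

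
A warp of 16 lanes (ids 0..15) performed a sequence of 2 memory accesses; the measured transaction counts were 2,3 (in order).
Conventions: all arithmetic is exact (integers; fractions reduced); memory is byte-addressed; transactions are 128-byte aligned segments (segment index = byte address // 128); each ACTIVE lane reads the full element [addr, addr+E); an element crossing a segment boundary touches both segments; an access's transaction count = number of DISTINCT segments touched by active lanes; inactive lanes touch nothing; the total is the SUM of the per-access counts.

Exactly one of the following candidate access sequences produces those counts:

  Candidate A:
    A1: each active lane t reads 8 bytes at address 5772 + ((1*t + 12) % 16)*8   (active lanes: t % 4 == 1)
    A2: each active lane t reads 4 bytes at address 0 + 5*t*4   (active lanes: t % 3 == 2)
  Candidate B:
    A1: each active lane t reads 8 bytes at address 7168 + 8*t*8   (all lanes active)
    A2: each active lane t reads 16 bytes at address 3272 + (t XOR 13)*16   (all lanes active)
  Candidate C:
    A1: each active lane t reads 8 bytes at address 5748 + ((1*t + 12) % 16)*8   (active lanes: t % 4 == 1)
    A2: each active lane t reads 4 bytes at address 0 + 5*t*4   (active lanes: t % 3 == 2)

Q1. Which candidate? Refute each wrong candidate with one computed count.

A: A1 gives 1 transaction, not 2
B: A1 gives 8 transactions, not 2
C: all counts match (2,3)

Answer: C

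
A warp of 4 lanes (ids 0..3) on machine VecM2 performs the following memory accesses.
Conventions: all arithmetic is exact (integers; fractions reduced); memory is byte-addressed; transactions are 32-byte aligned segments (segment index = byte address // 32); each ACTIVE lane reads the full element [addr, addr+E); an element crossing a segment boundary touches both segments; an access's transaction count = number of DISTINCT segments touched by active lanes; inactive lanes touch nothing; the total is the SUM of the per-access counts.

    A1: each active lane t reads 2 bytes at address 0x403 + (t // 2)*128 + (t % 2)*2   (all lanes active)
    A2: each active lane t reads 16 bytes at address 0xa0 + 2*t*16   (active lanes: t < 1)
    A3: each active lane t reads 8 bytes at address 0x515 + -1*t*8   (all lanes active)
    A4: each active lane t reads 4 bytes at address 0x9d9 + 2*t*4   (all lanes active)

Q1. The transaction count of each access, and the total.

A1: 2 transactions
A2: 1 transaction
A3: 2 transactions
A4: 2 transactions

Answer: 2,1,2,2; total 7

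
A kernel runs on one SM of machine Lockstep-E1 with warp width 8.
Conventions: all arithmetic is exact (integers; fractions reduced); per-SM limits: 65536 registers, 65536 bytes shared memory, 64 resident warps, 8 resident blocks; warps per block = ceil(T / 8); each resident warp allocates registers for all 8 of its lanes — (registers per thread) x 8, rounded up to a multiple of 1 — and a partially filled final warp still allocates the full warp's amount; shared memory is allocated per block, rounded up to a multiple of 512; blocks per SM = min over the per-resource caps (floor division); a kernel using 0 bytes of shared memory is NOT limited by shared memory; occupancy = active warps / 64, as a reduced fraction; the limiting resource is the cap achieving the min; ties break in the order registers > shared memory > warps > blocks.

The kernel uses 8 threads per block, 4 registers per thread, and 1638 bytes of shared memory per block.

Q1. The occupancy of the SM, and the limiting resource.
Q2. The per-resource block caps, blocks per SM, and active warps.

Answer: occupancy 1/8, limited by blocks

registers: 2048 blocks
shared memory: 32 blocks
warps: 64 blocks
blocks: 8 blocks

Answer: 8 blocks, 8 active warps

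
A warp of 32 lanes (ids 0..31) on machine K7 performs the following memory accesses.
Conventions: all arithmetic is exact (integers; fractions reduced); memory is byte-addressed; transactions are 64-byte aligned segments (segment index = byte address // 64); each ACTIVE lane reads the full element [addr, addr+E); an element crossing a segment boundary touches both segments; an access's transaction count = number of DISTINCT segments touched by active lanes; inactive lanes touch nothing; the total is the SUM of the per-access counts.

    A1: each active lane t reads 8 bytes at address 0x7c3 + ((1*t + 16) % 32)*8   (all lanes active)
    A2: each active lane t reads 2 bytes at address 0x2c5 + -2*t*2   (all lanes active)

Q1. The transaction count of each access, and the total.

A1: 5 transactions
A2: 3 transactions

Answer: 5,3; total 8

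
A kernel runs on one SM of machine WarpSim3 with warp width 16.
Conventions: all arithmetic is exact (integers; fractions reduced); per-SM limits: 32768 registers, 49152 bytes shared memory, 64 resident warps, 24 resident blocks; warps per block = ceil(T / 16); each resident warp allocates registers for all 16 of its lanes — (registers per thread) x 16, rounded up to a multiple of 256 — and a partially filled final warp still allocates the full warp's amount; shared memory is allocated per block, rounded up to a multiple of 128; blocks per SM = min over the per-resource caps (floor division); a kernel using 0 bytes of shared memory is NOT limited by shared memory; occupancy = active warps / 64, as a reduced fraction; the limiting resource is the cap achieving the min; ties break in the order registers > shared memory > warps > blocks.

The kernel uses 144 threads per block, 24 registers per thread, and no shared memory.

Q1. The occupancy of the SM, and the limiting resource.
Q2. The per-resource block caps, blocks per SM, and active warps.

Answer: occupancy 63/64, limited by registers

registers: 7 blocks
shared memory: no limit (kernel uses none)
warps: 7 blocks
blocks: 24 blocks

Answer: 7 blocks, 63 active warps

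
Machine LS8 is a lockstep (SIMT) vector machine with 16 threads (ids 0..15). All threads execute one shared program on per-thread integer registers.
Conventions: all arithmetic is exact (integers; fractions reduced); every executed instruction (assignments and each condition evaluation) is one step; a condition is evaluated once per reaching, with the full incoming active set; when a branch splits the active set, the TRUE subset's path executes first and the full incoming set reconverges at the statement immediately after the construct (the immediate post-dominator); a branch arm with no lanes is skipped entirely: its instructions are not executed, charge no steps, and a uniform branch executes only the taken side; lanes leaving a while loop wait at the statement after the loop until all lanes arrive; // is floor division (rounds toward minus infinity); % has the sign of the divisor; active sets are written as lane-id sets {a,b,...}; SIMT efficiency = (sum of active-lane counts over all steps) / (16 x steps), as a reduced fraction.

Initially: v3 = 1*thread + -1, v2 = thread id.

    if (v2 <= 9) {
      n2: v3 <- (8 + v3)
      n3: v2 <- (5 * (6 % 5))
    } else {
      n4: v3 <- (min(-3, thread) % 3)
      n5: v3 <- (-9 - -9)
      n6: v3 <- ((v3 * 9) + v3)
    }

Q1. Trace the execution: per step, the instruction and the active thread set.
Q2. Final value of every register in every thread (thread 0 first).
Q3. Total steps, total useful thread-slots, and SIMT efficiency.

step 0: eval (v2 <= 9)               {0,1,2,3,4,5,6,7,8,9,10,11,12,13,14,15}
step 1: v3 <- (8 + v3)               {0,1,2,3,4,5,6,7,8,9}
step 2: v2 <- (5 * (6 % 5))          {0,1,2,3,4,5,6,7,8,9}
step 3: v3 <- (min(-3, thread) % 3)  {10,11,12,13,14,15}
step 4: v3 <- (-9 - -9)              {10,11,12,13,14,15}
step 5: v3 <- ((v3 * 9) + v3)        {10,11,12,13,14,15}

Answer: 6 steps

v3: 7,8,9,10,11,12,13,14,15,16,0,0,0,0,0,0
v2: 5,5,5,5,5,5,5,5,5,5,10,11,12,13,14,15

steps = 6; useful = 54; efficiency = 54/96 = 9/16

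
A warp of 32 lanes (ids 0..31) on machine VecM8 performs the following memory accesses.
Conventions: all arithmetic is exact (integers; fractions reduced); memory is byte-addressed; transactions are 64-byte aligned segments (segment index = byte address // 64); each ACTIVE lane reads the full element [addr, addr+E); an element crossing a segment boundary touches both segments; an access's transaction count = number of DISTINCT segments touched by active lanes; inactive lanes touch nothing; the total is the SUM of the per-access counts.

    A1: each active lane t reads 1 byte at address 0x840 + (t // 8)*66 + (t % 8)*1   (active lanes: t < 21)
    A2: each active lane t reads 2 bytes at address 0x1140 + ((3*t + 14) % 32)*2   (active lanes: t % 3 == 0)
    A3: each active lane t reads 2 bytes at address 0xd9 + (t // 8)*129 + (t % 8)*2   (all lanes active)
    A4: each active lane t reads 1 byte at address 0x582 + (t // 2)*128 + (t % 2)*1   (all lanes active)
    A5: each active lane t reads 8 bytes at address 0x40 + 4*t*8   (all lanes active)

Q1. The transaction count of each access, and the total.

A1: 3 transactions
A2: 1 transaction
A3: 4 transactions
A4: 16 transactions
A5: 16 transactions

Answer: 3,1,4,16,16; total 40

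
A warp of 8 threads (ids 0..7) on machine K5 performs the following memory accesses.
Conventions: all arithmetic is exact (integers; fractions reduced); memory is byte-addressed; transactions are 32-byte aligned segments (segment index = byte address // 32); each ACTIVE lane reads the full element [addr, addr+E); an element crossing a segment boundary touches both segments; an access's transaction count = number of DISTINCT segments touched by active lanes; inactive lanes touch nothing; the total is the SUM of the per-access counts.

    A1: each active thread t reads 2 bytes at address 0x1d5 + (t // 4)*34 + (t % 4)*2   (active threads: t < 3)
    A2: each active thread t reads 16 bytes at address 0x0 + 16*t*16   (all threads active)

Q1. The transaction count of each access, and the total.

A1: 1 transaction
A2: 8 transactions

Answer: 1,8; total 9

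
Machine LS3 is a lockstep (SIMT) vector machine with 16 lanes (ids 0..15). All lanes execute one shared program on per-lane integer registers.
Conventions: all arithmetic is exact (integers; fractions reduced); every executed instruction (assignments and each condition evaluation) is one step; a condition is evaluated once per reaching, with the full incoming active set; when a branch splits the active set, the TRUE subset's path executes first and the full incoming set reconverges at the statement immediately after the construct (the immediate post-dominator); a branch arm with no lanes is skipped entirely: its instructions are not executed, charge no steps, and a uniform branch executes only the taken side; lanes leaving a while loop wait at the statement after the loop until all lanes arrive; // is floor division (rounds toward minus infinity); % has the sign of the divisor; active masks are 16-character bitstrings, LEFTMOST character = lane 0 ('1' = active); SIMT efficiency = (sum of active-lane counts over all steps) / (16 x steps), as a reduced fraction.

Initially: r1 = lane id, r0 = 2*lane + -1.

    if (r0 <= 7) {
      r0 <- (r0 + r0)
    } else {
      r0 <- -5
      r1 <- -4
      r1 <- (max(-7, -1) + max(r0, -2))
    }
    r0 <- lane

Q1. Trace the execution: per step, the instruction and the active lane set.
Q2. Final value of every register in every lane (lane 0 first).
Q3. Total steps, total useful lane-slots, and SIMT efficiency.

step 0: eval (r0 <= 7)               1111111111111111
step 1: r0 <- (r0 + r0)              1111100000000000
step 2: r0 <- -5                     0000011111111111
step 3: r1 <- -4                     0000011111111111
step 4: r1 <- (max(-7, -1) + max(r0, -2)) 0000011111111111
step 5: r0 <- lane                   1111111111111111

Answer: 6 steps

r1: 0,1,2,3,4,-3,-3,-3,-3,-3,-3,-3,-3,-3,-3,-3
r0: 0,1,2,3,4,5,6,7,8,9,10,11,12,13,14,15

steps = 6; useful = 70; efficiency = 70/96 = 35/48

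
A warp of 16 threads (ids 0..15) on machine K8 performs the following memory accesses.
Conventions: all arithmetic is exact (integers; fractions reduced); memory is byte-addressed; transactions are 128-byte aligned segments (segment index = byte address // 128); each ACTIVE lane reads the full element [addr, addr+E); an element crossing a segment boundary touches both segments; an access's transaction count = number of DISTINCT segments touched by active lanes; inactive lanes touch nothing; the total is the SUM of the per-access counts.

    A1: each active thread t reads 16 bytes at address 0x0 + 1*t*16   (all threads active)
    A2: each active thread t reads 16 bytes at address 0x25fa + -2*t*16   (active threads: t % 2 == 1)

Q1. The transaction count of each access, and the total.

A1: 2 transactions
A2: 4 transactions

Answer: 2,4; total 6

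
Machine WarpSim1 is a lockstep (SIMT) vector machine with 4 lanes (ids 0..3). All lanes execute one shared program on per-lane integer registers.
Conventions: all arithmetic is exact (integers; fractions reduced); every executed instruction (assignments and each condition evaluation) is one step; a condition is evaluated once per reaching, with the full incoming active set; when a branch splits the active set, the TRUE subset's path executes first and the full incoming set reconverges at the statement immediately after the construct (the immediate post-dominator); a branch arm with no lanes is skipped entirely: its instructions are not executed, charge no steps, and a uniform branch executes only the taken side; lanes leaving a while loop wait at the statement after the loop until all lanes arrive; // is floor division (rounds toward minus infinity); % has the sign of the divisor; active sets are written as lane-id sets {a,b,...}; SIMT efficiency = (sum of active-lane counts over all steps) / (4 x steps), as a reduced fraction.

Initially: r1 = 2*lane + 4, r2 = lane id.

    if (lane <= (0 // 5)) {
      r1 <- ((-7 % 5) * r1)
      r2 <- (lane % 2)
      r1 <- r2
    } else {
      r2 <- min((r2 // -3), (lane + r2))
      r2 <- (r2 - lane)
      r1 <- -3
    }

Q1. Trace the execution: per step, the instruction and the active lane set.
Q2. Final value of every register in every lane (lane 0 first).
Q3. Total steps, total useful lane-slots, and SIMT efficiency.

step 0: eval (lane <= (0 // 5))      {0,1,2,3}
step 1: r1 <- ((-7 % 5) * r1)        {0}
step 2: r2 <- (lane % 2)             {0}
step 3: r1 <- r2                     {0}
step 4: r2 <- min((r2 // -3), (lane + r2)) {1,2,3}
step 5: r2 <- (r2 - lane)            {1,2,3}
step 6: r1 <- -3                     {1,2,3}

Answer: 7 steps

r1: 0,-3,-3,-3
r2: 0,-2,-3,-4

steps = 7; useful = 16; efficiency = 16/28 = 4/7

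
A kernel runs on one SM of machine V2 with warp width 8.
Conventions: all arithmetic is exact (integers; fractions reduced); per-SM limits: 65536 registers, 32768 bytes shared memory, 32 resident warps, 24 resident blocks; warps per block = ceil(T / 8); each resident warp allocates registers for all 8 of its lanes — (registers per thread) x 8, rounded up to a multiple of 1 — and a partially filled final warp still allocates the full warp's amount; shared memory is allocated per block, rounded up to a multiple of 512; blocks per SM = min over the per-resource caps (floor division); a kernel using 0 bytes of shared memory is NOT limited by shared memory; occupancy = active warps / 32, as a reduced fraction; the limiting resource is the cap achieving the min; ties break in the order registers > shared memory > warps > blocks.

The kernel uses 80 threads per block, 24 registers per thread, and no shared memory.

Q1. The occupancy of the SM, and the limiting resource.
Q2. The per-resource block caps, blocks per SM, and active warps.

Answer: occupancy 15/16, limited by warps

registers: 34 blocks
shared memory: no limit (kernel uses none)
warps: 3 blocks
blocks: 24 blocks

Answer: 3 blocks, 30 active warps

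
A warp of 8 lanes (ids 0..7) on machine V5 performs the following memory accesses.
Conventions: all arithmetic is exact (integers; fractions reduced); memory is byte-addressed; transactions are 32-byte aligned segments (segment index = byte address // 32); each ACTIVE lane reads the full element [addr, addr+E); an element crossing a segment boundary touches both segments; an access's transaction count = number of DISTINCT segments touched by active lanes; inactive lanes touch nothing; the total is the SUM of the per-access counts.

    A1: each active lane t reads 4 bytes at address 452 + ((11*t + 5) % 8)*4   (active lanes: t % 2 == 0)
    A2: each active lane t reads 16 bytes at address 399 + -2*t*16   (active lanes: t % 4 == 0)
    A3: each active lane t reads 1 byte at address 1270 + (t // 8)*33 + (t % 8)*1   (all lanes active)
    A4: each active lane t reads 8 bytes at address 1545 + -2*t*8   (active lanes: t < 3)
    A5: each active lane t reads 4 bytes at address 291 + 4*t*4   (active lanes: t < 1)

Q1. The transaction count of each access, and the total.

A1: 2 transactions
A2: 2 transactions
A3: 1 transaction
A4: 2 transactions
A5: 1 transaction

Answer: 2,2,1,2,1; total 8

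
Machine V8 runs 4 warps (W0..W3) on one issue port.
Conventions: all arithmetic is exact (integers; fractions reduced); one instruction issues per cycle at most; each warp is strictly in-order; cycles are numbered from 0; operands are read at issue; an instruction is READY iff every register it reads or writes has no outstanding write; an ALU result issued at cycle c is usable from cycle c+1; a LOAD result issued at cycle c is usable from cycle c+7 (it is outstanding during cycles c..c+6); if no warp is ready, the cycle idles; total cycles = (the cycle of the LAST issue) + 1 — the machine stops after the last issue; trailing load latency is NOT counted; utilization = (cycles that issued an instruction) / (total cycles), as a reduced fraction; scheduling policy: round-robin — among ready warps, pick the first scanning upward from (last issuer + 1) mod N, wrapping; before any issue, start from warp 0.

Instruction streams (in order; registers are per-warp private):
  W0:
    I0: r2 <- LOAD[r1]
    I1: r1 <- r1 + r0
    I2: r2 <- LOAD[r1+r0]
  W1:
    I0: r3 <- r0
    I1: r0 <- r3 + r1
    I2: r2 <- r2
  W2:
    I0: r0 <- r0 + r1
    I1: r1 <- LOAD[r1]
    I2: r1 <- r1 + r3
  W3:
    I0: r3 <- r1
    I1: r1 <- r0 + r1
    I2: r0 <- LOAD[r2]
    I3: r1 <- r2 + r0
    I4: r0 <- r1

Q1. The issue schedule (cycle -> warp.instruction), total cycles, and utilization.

cycle 0: W0.I0
cycle 1: W1.I0
cycle 2: W2.I0
cycle 3: W3.I0
cycle 4: W0.I1
cycle 5: W1.I1
cycle 6: W2.I1
cycle 7: W3.I1
cycle 8: W0.I2
cycle 9: W1.I2
cycle 10: W3.I2
cycle 11: idle
cycle 12: idle
cycle 13: W2.I2
cycle 14: idle
cycle 15: idle
cycle 16: idle
cycle 17: W3.I3
cycle 18: W3.I4

Answer: 19 cycles, utilization 14/19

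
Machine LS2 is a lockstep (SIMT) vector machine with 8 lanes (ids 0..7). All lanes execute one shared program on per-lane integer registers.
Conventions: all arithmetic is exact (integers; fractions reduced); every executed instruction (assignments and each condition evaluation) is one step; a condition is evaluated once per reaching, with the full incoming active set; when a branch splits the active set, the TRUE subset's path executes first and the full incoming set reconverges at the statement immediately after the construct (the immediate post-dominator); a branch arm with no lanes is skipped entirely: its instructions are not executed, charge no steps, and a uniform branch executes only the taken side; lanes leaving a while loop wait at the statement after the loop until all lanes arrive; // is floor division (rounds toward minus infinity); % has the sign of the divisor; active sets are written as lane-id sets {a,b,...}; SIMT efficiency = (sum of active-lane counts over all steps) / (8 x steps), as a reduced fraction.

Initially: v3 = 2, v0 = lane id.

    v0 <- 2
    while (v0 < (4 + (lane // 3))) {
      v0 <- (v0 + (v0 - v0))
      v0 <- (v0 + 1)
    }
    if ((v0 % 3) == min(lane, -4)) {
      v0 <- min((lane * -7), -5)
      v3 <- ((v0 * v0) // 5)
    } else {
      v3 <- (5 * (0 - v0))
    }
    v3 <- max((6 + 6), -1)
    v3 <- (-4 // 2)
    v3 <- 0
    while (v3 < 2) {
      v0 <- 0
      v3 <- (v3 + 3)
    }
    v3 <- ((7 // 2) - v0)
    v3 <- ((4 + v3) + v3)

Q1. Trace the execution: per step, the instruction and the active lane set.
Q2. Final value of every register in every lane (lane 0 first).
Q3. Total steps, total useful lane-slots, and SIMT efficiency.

step 0: v0 <- 2                      {0,1,2,3,4,5,6,7}
step 1: eval (v0 < (4 + (lane // 3))) {0,1,2,3,4,5,6,7}
step 2: v0 <- (v0 + (v0 - v0))       {0,1,2,3,4,5,6,7}
step 3: v0 <- (v0 + 1)               {0,1,2,3,4,5,6,7}
step 4: eval (v0 < (4 + (lane // 3))) {0,1,2,3,4,5,6,7}
step 5: v0 <- (v0 + (v0 - v0))       {0,1,2,3,4,5,6,7}
step 6: v0 <- (v0 + 1)               {0,1,2,3,4,5,6,7}
step 7: eval (v0 < (4 + (lane // 3))) {0,1,2,3,4,5,6,7}
step 8: v0 <- (v0 + (v0 - v0))       {3,4,5,6,7}
step 9: v0 <- (v0 + 1)               {3,4,5,6,7}
step 10: eval (v0 < (4 + (lane // 3))) {3,4,5,6,7}
step 11: v0 <- (v0 + (v0 - v0))       {6,7}
step 12: v0 <- (v0 + 1)               {6,7}
step 13: eval (v0 < (4 + (lane // 3))) {6,7}
step 14: eval ((v0 % 3) == min(lane, -4)) {0,1,2,3,4,5,6,7}
step 15: v3 <- (5 * (0 - v0))         {0,1,2,3,4,5,6,7}
step 16: v3 <- max((6 + 6), -1)       {0,1,2,3,4,5,6,7}
step 17: v3 <- (-4 // 2)              {0,1,2,3,4,5,6,7}
step 18: v3 <- 0                      {0,1,2,3,4,5,6,7}
step 19: eval (v3 < 2)                {0,1,2,3,4,5,6,7}
step 20: v0 <- 0                      {0,1,2,3,4,5,6,7}
step 21: v3 <- (v3 + 3)               {0,1,2,3,4,5,6,7}
step 22: eval (v3 < 2)                {0,1,2,3,4,5,6,7}
step 23: v3 <- ((7 // 2) - v0)        {0,1,2,3,4,5,6,7}
step 24: v3 <- ((4 + v3) + v3)        {0,1,2,3,4,5,6,7}

Answer: 25 steps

v3: 10,10,10,10,10,10,10,10
v0: 0,0,0,0,0,0,0,0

steps = 25; useful = 173; efficiency = 173/200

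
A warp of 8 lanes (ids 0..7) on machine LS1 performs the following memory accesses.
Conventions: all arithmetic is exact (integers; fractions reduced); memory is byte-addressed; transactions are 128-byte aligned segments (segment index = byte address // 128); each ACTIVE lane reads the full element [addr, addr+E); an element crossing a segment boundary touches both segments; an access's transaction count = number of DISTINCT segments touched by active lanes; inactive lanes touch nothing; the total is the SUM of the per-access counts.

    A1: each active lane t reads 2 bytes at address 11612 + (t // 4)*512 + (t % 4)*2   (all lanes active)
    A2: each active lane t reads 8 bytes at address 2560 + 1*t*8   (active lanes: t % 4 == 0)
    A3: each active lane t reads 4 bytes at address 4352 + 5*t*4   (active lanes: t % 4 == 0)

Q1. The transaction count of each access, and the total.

A1: 2 transactions
A2: 1 transaction
A3: 1 transaction

Answer: 2,1,1; total 4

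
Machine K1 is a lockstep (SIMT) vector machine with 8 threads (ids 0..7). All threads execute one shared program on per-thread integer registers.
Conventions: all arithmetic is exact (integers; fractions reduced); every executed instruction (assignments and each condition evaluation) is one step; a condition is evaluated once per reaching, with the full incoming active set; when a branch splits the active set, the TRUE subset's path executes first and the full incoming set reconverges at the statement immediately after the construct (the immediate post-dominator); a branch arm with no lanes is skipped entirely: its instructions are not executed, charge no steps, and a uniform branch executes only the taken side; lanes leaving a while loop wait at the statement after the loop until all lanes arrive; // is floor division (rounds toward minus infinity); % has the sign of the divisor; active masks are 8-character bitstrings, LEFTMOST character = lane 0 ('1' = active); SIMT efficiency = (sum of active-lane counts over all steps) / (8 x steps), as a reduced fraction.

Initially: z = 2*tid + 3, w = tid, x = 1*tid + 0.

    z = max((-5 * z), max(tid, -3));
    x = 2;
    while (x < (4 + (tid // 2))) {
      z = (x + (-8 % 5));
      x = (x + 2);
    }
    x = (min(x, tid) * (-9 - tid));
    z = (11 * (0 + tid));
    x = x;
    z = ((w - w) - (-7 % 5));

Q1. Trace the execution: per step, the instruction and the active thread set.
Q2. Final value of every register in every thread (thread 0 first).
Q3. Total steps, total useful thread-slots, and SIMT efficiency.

step 0: z <- max((-5 * z), max(tid, -3)) 11111111
step 1: x <- 2                       11111111
step 2: eval (x < (4 + (tid // 2)))  11111111
step 3: z <- (x + (-8 % 5))          11111111
step 4: x <- (x + 2)                 11111111
step 5: eval (x < (4 + (tid // 2)))  11111111
step 6: z <- (x + (-8 % 5))          00111111
step 7: x <- (x + 2)                 00111111
step 8: eval (x < (4 + (tid // 2)))  00111111
step 9: z <- (x + (-8 % 5))          00000011
step 10: x <- (x + 2)                 00000011
step 11: eval (x < (4 + (tid // 2)))  00000011
step 12: x <- (min(x, tid) * (-9 - tid)) 11111111
step 13: z <- (11 * (0 + tid))        11111111
step 14: x <- x                       11111111
step 15: z <- ((w - w) - (-7 % 5))    11111111

Answer: 16 steps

z: -3,-3,-3,-3,-3,-3,-3,-3
w: 0,1,2,3,4,5,6,7
x: 0,-10,-22,-36,-52,-70,-90,-112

steps = 16; useful = 104; efficiency = 104/128 = 13/16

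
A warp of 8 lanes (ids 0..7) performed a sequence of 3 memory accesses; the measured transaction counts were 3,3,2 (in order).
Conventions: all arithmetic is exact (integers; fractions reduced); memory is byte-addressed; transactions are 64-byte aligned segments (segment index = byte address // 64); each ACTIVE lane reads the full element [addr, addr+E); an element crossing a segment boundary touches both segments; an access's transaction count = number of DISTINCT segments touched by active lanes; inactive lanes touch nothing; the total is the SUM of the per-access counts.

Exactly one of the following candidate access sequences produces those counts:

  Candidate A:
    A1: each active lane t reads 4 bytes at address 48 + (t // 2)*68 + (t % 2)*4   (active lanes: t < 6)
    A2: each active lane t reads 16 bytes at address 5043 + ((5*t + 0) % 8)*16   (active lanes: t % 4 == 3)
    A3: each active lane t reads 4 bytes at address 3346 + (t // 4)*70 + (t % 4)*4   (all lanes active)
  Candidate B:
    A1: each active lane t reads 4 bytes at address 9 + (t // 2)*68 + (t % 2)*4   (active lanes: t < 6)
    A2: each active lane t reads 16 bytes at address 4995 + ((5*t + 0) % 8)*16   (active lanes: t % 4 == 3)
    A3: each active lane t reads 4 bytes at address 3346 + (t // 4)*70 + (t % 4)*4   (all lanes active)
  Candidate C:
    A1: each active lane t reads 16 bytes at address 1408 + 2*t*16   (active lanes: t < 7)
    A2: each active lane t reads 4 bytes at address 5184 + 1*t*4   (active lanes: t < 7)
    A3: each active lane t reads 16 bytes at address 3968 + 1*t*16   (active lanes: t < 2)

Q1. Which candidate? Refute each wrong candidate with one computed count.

A: A2 gives 2 transactions, not 3
C: A1 gives 4 transactions, not 3
B: all counts match (3,3,2)

Answer: B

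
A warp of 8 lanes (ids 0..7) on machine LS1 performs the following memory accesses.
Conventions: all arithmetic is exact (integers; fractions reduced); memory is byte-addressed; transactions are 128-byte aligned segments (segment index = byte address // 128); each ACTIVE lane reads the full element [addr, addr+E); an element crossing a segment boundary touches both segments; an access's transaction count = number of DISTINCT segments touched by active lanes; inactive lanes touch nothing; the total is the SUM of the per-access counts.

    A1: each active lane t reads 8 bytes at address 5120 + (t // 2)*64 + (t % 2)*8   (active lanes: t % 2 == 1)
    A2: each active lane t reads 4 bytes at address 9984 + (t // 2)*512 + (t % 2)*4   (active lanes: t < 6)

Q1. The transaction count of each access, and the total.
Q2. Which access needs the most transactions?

A1: 2 transactions
A2: 3 transactions

Answer: 2,3; total 5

Answer: A2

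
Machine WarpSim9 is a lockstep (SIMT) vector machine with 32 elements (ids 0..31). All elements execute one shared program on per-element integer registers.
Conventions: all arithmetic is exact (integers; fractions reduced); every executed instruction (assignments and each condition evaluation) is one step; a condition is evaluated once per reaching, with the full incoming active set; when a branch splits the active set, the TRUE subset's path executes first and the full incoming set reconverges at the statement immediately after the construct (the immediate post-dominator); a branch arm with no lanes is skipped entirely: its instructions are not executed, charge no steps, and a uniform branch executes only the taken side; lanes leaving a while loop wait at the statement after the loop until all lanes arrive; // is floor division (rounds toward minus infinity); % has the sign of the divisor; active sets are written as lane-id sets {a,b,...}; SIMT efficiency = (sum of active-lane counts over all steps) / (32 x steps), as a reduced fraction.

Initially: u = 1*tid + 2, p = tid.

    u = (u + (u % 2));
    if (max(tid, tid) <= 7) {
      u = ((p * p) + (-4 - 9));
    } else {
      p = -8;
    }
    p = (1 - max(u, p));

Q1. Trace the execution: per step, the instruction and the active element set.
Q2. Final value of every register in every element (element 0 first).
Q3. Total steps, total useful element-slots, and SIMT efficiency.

step 0: u <- (u + (u % 2))           {0,1,2,3,4,5,6,7,8,9,10,11,12,13,14,15,16,17,18,19,20,21,22,23,24,25,26,27,28,29,30,31}
step 1: eval (max(tid, tid) <= 7)    {0,1,2,3,4,5,6,7,8,9,10,11,12,13,14,15,16,17,18,19,20,21,22,23,24,25,26,27,28,29,30,31}
step 2: u <- ((p * p) + (-4 - 9))    {0,1,2,3,4,5,6,7}
step 3: p <- -8                      {8,9,10,11,12,13,14,15,16,17,18,19,20,21,22,23,24,25,26,27,28,29,30,31}
step 4: p <- (1 - max(u, p))         {0,1,2,3,4,5,6,7,8,9,10,11,12,13,14,15,16,17,18,19,20,21,22,23,24,25,26,27,28,29,30,31}

Answer: 5 steps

u: -13,-12,-9,-4,3,12,23,36,10,12,12,14,14,16,16,18,18,20,20,22,22,24,24,26,26,28,28,30,30,32,32,34
p: 1,0,-1,-2,-3,-11,-22,-35,-9,-11,-11,-13,-13,-15,-15,-17,-17,-19,-19,-21,-21,-23,-23,-25,-25,-27,-27,-29,-29,-31,-31,-33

steps = 5; useful = 128; efficiency = 128/160 = 4/5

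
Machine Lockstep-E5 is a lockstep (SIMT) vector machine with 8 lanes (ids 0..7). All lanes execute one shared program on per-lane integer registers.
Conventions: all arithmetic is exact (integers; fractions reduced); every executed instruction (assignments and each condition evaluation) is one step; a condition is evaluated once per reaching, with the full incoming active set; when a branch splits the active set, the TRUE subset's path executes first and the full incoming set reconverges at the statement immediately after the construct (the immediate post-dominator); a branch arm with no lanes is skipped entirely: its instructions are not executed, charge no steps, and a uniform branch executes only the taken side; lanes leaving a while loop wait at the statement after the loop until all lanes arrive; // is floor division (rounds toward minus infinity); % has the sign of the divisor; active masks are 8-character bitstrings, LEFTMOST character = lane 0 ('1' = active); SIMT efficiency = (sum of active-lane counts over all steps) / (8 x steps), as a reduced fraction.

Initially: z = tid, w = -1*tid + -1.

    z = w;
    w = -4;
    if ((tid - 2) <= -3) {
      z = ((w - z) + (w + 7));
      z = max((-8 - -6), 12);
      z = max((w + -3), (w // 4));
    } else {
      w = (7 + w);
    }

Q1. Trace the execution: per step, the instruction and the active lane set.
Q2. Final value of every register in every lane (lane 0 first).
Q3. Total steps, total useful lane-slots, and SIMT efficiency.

step 0: z <- w                       11111111
step 1: w <- -4                      11111111
step 2: eval ((tid - 2) <= -3)       11111111
step 3: w <- (7 + w)                 11111111

Answer: 4 steps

z: -1,-2,-3,-4,-5,-6,-7,-8
w: 3,3,3,3,3,3,3,3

steps = 4; useful = 32; efficiency = 32/32 = 1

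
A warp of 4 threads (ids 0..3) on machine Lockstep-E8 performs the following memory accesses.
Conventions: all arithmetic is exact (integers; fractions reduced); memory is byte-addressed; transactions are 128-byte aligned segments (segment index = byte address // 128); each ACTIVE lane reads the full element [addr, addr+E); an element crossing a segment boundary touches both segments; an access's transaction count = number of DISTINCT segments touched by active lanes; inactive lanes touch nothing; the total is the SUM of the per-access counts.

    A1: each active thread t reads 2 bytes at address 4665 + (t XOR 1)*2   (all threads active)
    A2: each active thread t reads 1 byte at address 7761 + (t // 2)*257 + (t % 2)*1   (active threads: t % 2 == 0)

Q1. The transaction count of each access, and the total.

A1: 1 transaction
A2: 2 transactions

Answer: 1,2; total 3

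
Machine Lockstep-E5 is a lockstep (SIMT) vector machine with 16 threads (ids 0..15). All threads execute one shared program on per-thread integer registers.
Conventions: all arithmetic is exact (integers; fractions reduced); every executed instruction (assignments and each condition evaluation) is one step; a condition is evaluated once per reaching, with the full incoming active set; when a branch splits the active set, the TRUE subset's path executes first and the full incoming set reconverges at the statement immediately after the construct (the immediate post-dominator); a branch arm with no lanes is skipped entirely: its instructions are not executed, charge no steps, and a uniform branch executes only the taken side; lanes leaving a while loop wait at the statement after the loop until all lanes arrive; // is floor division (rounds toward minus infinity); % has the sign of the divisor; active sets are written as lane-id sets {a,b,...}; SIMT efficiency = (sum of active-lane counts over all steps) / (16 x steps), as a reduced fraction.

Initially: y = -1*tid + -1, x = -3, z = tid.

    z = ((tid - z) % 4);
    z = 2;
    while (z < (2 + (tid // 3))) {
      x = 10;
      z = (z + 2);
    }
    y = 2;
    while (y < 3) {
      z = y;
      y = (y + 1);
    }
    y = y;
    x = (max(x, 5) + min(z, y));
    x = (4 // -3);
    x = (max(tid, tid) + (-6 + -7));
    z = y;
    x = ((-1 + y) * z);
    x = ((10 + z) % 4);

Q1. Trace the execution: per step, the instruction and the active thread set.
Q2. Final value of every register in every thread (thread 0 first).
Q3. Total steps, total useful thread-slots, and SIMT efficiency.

step 0: z <- ((tid - z) % 4)         {0,1,2,3,4,5,6,7,8,9,10,11,12,13,14,15}
step 1: z <- 2                       {0,1,2,3,4,5,6,7,8,9,10,11,12,13,14,15}
step 2: eval (z < (2 + (tid // 3)))  {0,1,2,3,4,5,6,7,8,9,10,11,12,13,14,15}
step 3: x <- 10                      {3,4,5,6,7,8,9,10,11,12,13,14,15}
step 4: z <- (z + 2)                 {3,4,5,6,7,8,9,10,11,12,13,14,15}
step 5: eval (z < (2 + (tid // 3)))  {3,4,5,6,7,8,9,10,11,12,13,14,15}
step 6: x <- 10                      {9,10,11,12,13,14,15}
step 7: z <- (z + 2)                 {9,10,11,12,13,14,15}
step 8: eval (z < (2 + (tid // 3)))  {9,10,11,12,13,14,15}
step 9: x <- 10                      {15}
step 10: z <- (z + 2)                 {15}
step 11: eval (z < (2 + (tid // 3)))  {15}
step 12: y <- 2                       {0,1,2,3,4,5,6,7,8,9,10,11,12,13,14,15}
step 13: eval (y < 3)                 {0,1,2,3,4,5,6,7,8,9,10,11,12,13,14,15}
step 14: z <- y                       {0,1,2,3,4,5,6,7,8,9,10,11,12,13,14,15}
step 15: y <- (y + 1)                 {0,1,2,3,4,5,6,7,8,9,10,11,12,13,14,15}
step 16: eval (y < 3)                 {0,1,2,3,4,5,6,7,8,9,10,11,12,13,14,15}
step 17: y <- y                       {0,1,2,3,4,5,6,7,8,9,10,11,12,13,14,15}
step 18: x <- (max(x, 5) + min(z, y)) {0,1,2,3,4,5,6,7,8,9,10,11,12,13,14,15}
step 19: x <- (4 // -3)               {0,1,2,3,4,5,6,7,8,9,10,11,12,13,14,15}
step 20: x <- (max(tid, tid) + (-6 + -7)) {0,1,2,3,4,5,6,7,8,9,10,11,12,13,14,15}
step 21: z <- y                       {0,1,2,3,4,5,6,7,8,9,10,11,12,13,14,15}
step 22: x <- ((-1 + y) * z)          {0,1,2,3,4,5,6,7,8,9,10,11,12,13,14,15}
step 23: x <- ((10 + z) % 4)          {0,1,2,3,4,5,6,7,8,9,10,11,12,13,14,15}

Answer: 24 steps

y: 3,3,3,3,3,3,3,3,3,3,3,3,3,3,3,3
x: 1,1,1,1,1,1,1,1,1,1,1,1,1,1,1,1
z: 3,3,3,3,3,3,3,3,3,3,3,3,3,3,3,3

steps = 24; useful = 303; efficiency = 303/384 = 101/128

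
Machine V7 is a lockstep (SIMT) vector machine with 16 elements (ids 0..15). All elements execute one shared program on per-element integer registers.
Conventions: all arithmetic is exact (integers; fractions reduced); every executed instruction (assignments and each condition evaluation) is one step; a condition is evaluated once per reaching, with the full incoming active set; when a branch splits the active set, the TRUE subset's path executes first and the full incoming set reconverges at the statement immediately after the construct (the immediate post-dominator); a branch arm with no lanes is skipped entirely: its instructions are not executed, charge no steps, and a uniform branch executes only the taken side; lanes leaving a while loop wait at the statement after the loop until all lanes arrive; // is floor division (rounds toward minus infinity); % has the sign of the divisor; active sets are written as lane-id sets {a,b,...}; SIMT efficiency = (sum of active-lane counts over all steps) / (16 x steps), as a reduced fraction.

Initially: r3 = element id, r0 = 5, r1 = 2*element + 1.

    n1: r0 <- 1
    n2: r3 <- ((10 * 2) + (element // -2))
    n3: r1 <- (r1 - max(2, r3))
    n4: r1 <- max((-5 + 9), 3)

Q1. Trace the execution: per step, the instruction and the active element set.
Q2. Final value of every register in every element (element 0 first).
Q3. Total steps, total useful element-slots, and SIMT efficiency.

step 0: r0 <- 1                      {0,1,2,3,4,5,6,7,8,9,10,11,12,13,14,15}
step 1: r3 <- ((10 * 2) + (element // -2)) {0,1,2,3,4,5,6,7,8,9,10,11,12,13,14,15}
step 2: r1 <- (r1 - max(2, r3))      {0,1,2,3,4,5,6,7,8,9,10,11,12,13,14,15}
step 3: r1 <- max((-5 + 9), 3)       {0,1,2,3,4,5,6,7,8,9,10,11,12,13,14,15}

Answer: 4 steps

r3: 20,19,19,18,18,17,17,16,16,15,15,14,14,13,13,12
r0: 1,1,1,1,1,1,1,1,1,1,1,1,1,1,1,1
r1: 4,4,4,4,4,4,4,4,4,4,4,4,4,4,4,4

steps = 4; useful = 64; efficiency = 64/64 = 1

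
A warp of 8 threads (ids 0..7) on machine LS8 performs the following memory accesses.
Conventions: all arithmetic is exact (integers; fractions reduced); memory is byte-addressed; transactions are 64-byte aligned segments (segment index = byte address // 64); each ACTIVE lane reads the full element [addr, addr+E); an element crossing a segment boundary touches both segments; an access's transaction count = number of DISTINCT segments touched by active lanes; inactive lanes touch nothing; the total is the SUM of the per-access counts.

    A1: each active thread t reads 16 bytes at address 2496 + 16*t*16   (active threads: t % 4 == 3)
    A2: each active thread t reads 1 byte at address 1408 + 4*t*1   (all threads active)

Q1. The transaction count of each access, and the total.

A1: 2 transactions
A2: 1 transaction

Answer: 2,1; total 3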